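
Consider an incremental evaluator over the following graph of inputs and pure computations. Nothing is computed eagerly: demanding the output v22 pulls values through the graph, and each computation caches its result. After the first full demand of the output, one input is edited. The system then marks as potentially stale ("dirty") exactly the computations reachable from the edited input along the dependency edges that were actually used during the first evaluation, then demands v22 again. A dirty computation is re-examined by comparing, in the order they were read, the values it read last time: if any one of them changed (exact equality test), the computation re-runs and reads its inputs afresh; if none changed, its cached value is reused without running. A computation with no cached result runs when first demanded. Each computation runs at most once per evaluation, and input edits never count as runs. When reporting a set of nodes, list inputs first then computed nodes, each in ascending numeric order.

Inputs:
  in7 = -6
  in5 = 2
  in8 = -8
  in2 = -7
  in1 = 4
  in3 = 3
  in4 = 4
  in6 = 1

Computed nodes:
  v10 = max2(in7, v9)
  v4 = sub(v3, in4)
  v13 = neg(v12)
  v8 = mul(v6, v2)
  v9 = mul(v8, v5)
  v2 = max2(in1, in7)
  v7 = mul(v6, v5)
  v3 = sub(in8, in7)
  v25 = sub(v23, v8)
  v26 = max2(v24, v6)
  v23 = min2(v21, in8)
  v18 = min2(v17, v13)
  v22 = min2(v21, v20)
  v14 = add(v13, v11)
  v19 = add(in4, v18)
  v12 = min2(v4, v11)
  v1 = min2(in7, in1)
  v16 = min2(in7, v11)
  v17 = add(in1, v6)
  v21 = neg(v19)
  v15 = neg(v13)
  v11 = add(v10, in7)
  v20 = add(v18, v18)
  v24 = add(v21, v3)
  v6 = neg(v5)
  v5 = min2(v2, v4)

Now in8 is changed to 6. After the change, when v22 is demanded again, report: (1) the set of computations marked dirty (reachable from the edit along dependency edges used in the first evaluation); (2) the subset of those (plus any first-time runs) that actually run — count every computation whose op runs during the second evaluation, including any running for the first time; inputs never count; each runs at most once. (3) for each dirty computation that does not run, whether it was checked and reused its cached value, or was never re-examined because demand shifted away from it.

Dirty set: v3, v4, v5, v6, v8, v9, v10, v11, v12, v13, v17, v18, v19, v20, v21, v22.
Run set: v3, v4, v5, v6, v8, v9, v10, v12, v17, v18, v19, v20, v21, v22 (14 run).
Re-examined without running (cache reused): v11, v13.
The important point: at v11 every value read last time is unchanged, so the dirty flag clears without a run.

Initial pass — values computed on the first demand:
  v2 = max2(4, -6) = 4
  v3 = sub(-8, -6) = -2
  v4 = sub(-2, 4) = -6
  v5 = min2(4, -6) = -6
  v6 = neg(-6) = 6
  v8 = mul(6, 4) = 24
  v9 = mul(24, -6) = -144
  v10 = max2(-6, -144) = -6
  v11 = add(-6, -6) = -12
  v12 = min2(-6, -12) = -12
  v13 = neg(-12) = 12
  v17 = add(4, 6) = 10
  v18 = min2(10, 12) = 10
  v19 = add(4, 10) = 14
  v20 = add(10, 10) = 20
  v21 = neg(14) = -14
  v22 = min2(-14, 20) = -14

Second demand — change propagation:
  v3: re-runs because in8 -8->6; new result 12.
  v4: re-runs because v3 -2->12; new result 8.
  v5: re-runs because v4 -6->8; new result 4.
  v6: re-runs because v5 -6->4; new result -4.
  v8: re-runs because v6 6->-4; new result -16.
  v9: re-runs because v8 24->-16; v5 -6->4; new result -64.
  v10: re-runs because v9 -144->-64; new result -6 (unchanged).
  v11: re-examined; everything it read last time is the same (v10 unchanged, in7 unchanged) — cache -12 kept, no run.
  v12: re-runs because v4 -6->8; new result -12 (unchanged).
  v13: re-examined; everything it read last time is the same (v12 unchanged) — cache 12 kept, no run.
  v17: re-runs because v6 6->-4; new result 0.
  v18: re-runs because v17 10->0; new result 0.
  v19: re-runs because v18 10->0; new result 4.
  v20: re-runs because v18 10->0; v18 10->0; new result 0.
  v21: re-runs because v19 14->4; new result -4.
  v22: re-runs because v21 -14->-4; v20 20->0; new result -4.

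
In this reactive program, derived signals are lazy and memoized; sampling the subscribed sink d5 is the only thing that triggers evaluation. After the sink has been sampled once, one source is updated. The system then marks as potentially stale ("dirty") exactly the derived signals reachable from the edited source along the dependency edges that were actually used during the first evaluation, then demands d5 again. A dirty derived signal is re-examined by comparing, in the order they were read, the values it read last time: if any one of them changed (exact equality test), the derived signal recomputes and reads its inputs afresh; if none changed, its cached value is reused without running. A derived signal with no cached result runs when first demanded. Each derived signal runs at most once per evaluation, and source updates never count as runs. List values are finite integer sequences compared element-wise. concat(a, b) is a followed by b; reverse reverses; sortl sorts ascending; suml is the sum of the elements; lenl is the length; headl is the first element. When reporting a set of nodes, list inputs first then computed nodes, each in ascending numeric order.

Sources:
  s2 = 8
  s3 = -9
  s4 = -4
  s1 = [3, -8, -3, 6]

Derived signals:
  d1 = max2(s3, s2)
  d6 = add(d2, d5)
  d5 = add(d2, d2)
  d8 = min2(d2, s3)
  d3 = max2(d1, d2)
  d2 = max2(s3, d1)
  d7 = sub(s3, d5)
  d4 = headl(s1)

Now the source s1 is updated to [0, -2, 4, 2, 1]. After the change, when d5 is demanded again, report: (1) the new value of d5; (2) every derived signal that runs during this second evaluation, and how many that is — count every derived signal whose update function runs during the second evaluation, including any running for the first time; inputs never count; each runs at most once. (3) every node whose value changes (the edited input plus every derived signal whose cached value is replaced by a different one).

Demanding d5 again yields 16.
0 derived signals run: none.
The nodes whose values change: s1.
Note the shortcut — s1 feeds only undemanded nodes, so no recomputation happens.

First demand of the output computes:
  d1 = max2(-9, 8) = 8
  d2 = max2(-9, 8) = 8
  d5 = add(8, 8) = 16

After the edit, cleaning proceeds:
  s1 only reaches undemanded nodes; the second demand re-runs nothing.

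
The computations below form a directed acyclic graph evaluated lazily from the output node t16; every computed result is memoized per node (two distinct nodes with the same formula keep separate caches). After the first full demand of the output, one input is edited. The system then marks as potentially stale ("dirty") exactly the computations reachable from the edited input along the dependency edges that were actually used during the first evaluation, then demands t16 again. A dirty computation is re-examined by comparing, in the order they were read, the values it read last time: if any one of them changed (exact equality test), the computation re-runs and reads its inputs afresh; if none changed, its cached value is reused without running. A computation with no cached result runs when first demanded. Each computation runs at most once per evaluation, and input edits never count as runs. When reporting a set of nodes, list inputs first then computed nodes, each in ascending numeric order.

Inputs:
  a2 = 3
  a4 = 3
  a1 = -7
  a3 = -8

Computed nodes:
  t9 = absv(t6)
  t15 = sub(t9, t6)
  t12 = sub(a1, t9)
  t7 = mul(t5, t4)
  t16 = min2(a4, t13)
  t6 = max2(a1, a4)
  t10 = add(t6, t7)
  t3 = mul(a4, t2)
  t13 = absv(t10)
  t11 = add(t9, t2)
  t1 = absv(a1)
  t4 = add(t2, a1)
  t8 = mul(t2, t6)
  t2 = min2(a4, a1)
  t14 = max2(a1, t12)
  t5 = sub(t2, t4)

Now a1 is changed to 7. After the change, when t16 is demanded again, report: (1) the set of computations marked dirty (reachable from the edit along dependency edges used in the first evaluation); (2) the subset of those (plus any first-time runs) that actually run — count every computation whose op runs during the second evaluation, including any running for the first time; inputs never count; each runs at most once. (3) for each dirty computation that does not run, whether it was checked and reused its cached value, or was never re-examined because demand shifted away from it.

The edit dirties: t2, t4, t5, t6, t7, t10, t13, t16.
8 computations run: t2, t4, t5, t6, t7, t10, t13, t16.
No dirty computation escaped a run.

First demand of the output computes:
  t2 = min2(3, -7) = -7
  t4 = add(-7, -7) = -14
  t5 = sub(-7, -14) = 7
  t6 = max2(-7, 3) = 3
  t7 = mul(7, -14) = -98
  t10 = add(3, -98) = -95
  t13 = absv(-95) = 95
  t16 = min2(3, 95) = 3

After the edit, cleaning proceeds:
  t2: a read changed (a1 -7->7) — executes, giving 3.
  t4: a read changed (t2 -7->3; a1 -7->7) — executes, giving 10.
  t5: a read changed (t2 -7->3; t4 -14->10) — executes, giving -7.
  t6: a read changed (a1 -7->7) — executes, giving 7.
  t7: a read changed (t5 7->-7; t4 -14->10) — executes, giving -70.
  t10: a read changed (t6 3->7; t7 -98->-70) — executes, giving -63.
  t13: a read changed (t10 -95->-63) — executes, giving 63.
  t16: a read changed (t13 95->63) — executes, giving 3 — identical to its old value.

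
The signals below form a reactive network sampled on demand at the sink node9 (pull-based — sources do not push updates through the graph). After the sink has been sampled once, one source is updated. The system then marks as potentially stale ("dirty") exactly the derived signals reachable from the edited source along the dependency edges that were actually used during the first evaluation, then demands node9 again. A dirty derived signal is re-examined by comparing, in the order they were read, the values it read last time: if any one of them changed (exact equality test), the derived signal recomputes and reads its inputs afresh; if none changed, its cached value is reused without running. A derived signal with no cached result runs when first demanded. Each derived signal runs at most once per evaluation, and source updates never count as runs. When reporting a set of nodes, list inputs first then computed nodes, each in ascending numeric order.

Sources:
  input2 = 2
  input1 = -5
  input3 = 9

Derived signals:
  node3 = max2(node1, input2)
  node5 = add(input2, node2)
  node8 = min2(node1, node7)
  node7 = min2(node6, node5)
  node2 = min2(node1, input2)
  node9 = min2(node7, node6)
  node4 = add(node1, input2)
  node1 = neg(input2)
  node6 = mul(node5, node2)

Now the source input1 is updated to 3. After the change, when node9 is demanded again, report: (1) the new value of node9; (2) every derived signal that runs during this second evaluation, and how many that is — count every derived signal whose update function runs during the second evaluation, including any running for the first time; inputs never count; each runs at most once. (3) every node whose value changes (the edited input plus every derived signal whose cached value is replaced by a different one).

Initial pass — values computed on the first demand:
  node1 = neg(2) = -2
  node2 = min2(-2, 2) = -2
  node5 = add(2, -2) = 0
  node6 = mul(0, -2) = 0
  node7 = min2(0, 0) = 0
  node9 = min2(0, 0) = 0

Second demand — change propagation:
  no demanded computation ever read input1, so the edit dirties nothing and nothing runs.

The important point: nothing the output needs ever reads input1, so the edit is invisible to it.

node9 now evaluates to 0.
Run set: none (0 run).
Changed values: input1.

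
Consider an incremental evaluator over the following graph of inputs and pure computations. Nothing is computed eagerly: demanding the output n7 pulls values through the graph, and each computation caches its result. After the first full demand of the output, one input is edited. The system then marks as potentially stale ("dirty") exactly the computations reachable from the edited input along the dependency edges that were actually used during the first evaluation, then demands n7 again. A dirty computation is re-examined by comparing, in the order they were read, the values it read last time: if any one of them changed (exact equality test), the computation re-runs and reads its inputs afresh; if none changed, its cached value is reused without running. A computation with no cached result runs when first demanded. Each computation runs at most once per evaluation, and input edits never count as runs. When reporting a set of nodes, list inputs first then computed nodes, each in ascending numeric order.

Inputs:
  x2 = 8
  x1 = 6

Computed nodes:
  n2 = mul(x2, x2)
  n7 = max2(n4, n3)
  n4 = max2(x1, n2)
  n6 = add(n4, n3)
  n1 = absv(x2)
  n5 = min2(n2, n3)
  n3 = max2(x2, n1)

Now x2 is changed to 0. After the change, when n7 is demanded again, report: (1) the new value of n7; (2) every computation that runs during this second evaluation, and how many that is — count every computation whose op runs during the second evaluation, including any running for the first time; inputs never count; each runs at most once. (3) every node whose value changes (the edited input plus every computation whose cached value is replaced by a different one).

Initial pass — values computed on the first demand:
  n1 = absv(8) = 8
  n2 = mul(8, 8) = 64
  n3 = max2(8, 8) = 8
  n4 = max2(6, 64) = 64
  n7 = max2(64, 8) = 64

Second demand — change propagation:
  n1: re-runs because x2 8->0; new result 0.
  n2: re-runs because x2 8->0; x2 8->0; new result 0.
  n3: re-runs because x2 8->0; n1 8->0; new result 0.
  n4: re-runs because n2 64->0; new result 6.
  n7: re-runs because n4 64->6; n3 8->0; new result 6.

n7 now evaluates to 6.
Run set: n1, n2, n3, n4, n7 (5 run).
Changed values: x2, n1, n2, n3, n4, n7.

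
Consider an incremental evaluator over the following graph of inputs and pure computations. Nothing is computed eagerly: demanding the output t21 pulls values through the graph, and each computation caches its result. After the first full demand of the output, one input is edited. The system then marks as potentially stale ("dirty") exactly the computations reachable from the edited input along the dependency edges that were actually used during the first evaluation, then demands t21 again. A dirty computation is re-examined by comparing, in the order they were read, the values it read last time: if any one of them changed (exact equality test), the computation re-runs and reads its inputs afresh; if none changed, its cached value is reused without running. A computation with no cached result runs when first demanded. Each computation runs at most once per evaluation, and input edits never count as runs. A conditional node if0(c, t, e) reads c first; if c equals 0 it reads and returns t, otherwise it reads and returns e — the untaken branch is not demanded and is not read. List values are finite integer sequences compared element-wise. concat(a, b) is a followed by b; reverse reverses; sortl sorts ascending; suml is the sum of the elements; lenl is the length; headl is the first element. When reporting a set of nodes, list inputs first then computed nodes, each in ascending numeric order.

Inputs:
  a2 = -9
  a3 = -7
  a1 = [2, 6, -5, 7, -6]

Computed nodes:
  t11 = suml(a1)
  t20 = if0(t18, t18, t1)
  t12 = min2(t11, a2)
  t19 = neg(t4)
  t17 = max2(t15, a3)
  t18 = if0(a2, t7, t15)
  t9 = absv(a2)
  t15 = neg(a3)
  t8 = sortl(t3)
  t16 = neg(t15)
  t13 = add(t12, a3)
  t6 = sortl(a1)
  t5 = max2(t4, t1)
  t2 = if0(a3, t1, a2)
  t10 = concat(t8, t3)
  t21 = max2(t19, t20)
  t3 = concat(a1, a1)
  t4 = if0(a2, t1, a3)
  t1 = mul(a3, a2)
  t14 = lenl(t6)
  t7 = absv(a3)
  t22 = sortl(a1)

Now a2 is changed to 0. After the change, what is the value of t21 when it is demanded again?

t21 now evaluates to 0.
The important point: the flipped condition pulls in fresh nodes; t7 runs for the first time.

Initial pass — values computed on the first demand:
  t1 = mul(-7, -9) = 63
  t4 = if0(a2=-9 -> else branch a3) = -7
  t15 = neg(-7) = 7
  t18 = if0(a2=-9 -> else branch t15) = 7
  t19 = neg(-7) = 7
  t20 = if0(t18=7 -> else branch t1) = 63
  t21 = max2(7, 63) = 63

Second demand — change propagation:
  t1: re-runs because a2 -9->0; new result 0.
  t4: re-runs because a2 -9->0; new result 0.
  t7: newly demanded (no cache) — executes and yields 7.
  t18: re-runs because a2 -9->0; new result 7 (unchanged).
  t19: re-runs because t4 -7->0; new result 0.
  t20: re-runs because t1 63->0; new result 0.
  t21: re-runs because t19 7->0; t20 63->0; new result 0.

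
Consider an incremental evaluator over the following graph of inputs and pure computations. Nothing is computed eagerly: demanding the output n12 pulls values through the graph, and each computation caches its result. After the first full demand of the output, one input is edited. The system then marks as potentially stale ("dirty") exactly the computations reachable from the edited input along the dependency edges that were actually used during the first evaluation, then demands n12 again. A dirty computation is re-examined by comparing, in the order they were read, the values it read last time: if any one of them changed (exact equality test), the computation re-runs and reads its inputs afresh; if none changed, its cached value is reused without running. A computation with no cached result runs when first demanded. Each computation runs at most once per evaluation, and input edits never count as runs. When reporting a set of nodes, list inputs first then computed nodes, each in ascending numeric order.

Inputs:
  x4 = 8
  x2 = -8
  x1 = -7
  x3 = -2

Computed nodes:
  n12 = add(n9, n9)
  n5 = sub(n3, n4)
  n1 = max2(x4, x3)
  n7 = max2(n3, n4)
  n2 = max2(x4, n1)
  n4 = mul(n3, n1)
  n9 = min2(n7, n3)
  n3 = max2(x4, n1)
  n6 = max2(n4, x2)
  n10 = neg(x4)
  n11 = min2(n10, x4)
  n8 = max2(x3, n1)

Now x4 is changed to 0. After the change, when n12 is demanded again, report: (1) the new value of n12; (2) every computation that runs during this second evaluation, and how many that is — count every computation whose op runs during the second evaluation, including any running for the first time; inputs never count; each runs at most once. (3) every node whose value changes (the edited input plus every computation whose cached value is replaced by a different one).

n12 now evaluates to 0.
Run set: n1, n3, n4, n7, n9, n12 (6 run).
Changed values: x4, n1, n3, n4, n7, n9, n12.

Initial pass — values computed on the first demand:
  n1 = max2(8, -2) = 8
  n3 = max2(8, 8) = 8
  n4 = mul(8, 8) = 64
  n7 = max2(8, 64) = 64
  n9 = min2(64, 8) = 8
  n12 = add(8, 8) = 16

Second demand — change propagation:
  n1: re-runs because x4 8->0; new result 0.
  n3: re-runs because x4 8->0; n1 8->0; new result 0.
  n4: re-runs because n3 8->0; n1 8->0; new result 0.
  n7: re-runs because n3 8->0; n4 64->0; new result 0.
  n9: re-runs because n7 64->0; n3 8->0; new result 0.
  n12: re-runs because n9 8->0; n9 8->0; new result 0.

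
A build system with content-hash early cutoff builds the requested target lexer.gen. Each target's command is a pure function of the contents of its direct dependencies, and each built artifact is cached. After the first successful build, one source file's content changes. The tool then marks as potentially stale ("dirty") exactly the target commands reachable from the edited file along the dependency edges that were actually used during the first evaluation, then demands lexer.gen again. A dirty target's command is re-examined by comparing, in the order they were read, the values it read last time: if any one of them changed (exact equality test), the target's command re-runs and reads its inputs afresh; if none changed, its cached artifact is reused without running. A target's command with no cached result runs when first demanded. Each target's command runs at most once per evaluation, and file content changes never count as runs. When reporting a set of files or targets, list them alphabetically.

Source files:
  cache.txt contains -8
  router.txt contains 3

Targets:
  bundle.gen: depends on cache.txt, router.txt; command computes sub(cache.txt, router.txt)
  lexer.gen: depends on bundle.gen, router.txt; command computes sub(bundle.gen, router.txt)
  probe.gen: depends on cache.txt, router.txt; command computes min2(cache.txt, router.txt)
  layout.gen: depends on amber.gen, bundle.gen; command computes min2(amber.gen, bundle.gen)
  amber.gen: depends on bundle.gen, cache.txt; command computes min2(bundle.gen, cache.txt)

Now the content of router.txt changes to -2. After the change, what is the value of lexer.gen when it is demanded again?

First evaluation (everything demanded from the output):
  bundle.gen = sub(-8, 3) = -11
  lexer.gen = sub(-11, 3) = -14

Propagation after the edit:
  bundle.gen: runs — router.txt 3->-2; result -6.
  lexer.gen: runs — bundle.gen -11->-6; router.txt 3->-2; result -4.

New value of lexer.gen: -4.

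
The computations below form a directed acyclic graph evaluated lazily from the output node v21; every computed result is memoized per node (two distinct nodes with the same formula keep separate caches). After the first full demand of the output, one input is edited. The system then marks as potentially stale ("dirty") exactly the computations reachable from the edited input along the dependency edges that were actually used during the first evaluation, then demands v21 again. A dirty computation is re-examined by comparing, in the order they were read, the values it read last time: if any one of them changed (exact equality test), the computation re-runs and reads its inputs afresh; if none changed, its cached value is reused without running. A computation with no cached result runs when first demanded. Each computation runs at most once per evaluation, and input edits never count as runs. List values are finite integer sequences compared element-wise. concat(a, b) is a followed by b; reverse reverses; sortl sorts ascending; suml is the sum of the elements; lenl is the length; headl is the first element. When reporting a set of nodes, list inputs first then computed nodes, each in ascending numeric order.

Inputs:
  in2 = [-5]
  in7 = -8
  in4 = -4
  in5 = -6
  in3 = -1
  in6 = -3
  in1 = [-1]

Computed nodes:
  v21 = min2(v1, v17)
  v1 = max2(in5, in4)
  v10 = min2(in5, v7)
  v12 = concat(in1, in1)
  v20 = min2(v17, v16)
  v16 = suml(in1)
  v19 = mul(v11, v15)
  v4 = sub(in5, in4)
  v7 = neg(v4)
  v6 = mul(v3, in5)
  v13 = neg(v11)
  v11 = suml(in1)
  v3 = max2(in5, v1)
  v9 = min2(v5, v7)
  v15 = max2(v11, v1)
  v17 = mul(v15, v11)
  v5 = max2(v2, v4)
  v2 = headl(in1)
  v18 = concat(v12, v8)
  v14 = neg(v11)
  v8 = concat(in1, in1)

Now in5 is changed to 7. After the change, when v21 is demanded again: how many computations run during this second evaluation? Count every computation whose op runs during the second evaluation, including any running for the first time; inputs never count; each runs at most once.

4 computations run: v1, v15, v17, v21.

First demand of the output computes:
  v1 = max2(-6, -4) = -4
  v11 = suml([-1]) = -1
  v15 = max2(-1, -4) = -1
  v17 = mul(-1, -1) = 1
  v21 = min2(-4, 1) = -4

After the edit, cleaning proceeds:
  v1: a read changed (in5 -6->7) — executes, giving 7.
  v15: a read changed (v1 -4->7) — executes, giving 7.
  v17: a read changed (v15 -1->7) — executes, giving -7.
  v21: a read changed (v1 -4->7; v17 1->-7) — executes, giving -7.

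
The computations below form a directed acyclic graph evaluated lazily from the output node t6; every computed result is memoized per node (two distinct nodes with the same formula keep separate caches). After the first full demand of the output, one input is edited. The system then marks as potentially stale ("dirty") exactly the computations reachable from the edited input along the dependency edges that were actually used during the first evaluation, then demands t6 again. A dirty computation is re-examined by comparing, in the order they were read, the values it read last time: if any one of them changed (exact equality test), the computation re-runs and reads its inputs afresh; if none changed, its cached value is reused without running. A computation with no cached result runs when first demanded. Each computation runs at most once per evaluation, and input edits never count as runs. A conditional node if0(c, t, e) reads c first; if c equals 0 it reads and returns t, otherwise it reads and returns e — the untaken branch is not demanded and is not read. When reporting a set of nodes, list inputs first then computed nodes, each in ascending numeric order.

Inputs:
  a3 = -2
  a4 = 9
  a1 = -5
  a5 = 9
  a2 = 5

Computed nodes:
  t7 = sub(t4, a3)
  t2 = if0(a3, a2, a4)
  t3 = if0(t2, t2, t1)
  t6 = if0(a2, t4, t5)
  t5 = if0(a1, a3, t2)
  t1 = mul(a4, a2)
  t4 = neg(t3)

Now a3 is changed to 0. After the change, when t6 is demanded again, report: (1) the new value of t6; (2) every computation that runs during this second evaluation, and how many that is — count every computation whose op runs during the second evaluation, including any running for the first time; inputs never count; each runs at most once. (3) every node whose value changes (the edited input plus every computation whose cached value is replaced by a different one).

Demanding t6 again yields 5.
3 computations run: t2, t5, t6.
The nodes whose values change: a3, t2, t5, t6.

First demand of the output computes:
  t2 = if0(a3=-2 -> else branch a4) = 9
  t5 = if0(a1=-5 -> else branch t2) = 9
  t6 = if0(a2=5 -> else branch t5) = 9

After the edit, cleaning proceeds:
  t2: a read changed (a3 -2->0) — executes, giving 5.
  t5: a read changed (t2 9->5) — executes, giving 5.
  t6: a read changed (t5 9->5) — executes, giving 5.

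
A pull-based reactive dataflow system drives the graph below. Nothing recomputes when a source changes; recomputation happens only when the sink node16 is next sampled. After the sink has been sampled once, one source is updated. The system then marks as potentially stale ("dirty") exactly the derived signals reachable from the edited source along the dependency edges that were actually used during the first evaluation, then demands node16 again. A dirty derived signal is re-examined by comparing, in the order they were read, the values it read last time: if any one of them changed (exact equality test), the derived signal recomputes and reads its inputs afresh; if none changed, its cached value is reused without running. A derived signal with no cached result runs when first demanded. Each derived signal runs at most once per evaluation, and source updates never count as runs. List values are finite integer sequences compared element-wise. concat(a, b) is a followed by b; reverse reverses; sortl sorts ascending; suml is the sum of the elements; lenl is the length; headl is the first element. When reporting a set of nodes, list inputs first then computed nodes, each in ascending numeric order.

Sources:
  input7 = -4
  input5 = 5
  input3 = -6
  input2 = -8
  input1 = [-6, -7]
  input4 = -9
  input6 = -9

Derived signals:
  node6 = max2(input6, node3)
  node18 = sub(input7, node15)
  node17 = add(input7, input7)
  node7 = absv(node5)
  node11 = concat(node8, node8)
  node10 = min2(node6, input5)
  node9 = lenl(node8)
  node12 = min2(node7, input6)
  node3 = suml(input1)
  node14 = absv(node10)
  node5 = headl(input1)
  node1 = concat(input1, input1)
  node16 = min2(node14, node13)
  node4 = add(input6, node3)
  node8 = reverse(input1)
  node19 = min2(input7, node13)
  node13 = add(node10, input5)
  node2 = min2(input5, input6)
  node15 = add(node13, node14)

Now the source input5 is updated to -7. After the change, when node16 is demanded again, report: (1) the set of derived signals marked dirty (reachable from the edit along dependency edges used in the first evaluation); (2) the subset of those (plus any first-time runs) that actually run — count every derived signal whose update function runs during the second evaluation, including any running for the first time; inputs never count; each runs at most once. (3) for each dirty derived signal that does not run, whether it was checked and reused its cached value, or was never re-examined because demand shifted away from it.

Marked dirty: node10, node13, node14, node16.
Derived signals that run: node10, node13, node16 — 3 in total.
Checked but reused from cache: node14.
Key observation: the cutoff stops propagation at node14 — its inputs' values are unchanged, so it reuses its cache.

First evaluation (everything demanded from the output):
  node3 = suml([-6, -7]) = -13
  node6 = max2(-9, -13) = -9
  node10 = min2(-9, 5) = -9
  node13 = add(-9, 5) = -4
  node14 = absv(-9) = 9
  node16 = min2(9, -4) = -4

Propagation after the edit:
  node10: runs — input5 5->-7; result -9 (same value as before).
  node13: runs — input5 5->-7; result -16.
  node14: checked — values it read are unchanged (node10 unchanged); reused cached 9 without running.
  node16: runs — node13 -4->-16; result -16.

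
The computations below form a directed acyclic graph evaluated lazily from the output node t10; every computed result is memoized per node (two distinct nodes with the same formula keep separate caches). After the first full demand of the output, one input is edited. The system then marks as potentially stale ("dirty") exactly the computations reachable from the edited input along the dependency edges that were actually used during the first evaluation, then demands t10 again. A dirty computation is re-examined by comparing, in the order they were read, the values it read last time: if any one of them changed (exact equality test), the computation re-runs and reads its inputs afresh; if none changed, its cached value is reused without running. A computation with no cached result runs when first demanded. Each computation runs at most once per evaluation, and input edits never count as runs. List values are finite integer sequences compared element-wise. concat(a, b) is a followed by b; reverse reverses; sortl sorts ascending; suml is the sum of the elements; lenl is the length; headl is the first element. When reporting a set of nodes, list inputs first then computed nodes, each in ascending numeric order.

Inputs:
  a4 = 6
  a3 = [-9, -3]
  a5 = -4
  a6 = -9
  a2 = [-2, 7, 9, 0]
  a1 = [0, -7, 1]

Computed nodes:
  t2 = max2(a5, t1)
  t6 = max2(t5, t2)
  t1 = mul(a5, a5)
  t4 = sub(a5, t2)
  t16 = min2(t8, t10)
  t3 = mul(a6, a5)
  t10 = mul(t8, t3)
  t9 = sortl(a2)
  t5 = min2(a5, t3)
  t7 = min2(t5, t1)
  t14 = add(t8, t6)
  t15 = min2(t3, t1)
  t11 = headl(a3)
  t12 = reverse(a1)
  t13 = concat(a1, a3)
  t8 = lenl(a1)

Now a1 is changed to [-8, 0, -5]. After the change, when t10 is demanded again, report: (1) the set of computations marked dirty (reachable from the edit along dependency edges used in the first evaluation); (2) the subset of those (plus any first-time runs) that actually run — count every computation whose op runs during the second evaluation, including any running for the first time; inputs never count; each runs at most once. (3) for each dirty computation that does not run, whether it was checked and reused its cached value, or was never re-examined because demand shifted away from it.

The edit dirties: t8, t10.
1 computations run: t8.
Cache hits after checking: t10.
Note the absorption at t8: it re-runs yet its value is the same, leaving the output's value untouched.

First demand of the output computes:
  t3 = mul(-9, -4) = 36
  t8 = lenl([0, -7, 1]) = 3
  t10 = mul(3, 36) = 108

After the edit, cleaning proceeds:
  t8: a read changed (a1 [0, -7, 1]->[-8, 0, -5]) — executes, giving 3 — identical to its old value.
  t10: dirty, but its reads are unchanged (t8 unchanged, t3 unchanged); cached 108 stands.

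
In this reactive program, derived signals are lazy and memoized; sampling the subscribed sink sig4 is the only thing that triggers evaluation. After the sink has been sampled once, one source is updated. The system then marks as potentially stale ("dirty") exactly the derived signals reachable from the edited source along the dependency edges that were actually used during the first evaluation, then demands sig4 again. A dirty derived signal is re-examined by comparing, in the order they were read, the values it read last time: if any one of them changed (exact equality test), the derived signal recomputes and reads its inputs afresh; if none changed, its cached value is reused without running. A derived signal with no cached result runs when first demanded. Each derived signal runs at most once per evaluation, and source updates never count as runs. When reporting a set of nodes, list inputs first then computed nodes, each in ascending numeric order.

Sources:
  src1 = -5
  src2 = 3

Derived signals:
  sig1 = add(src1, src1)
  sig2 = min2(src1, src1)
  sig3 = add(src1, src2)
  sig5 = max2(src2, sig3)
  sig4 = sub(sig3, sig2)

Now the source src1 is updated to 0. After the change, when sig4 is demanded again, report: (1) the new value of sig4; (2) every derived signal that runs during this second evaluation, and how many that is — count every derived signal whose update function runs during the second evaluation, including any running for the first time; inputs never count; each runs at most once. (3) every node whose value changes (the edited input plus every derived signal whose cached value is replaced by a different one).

First demand of the output computes:
  sig2 = min2(-5, -5) = -5
  sig3 = add(-5, 3) = -2
  sig4 = sub(-2, -5) = 3

After the edit, cleaning proceeds:
  sig2: a read changed (src1 -5->0; src1 -5->0) — executes, giving 0.
  sig3: a read changed (src1 -5->0) — executes, giving 3.
  sig4: a read changed (sig3 -2->3; sig2 -5->0) — executes, giving 3 — identical to its old value.

Demanding sig4 again yields 3.
3 derived signals run: sig2, sig3, sig4.
The nodes whose values change: src1, sig2, sig3.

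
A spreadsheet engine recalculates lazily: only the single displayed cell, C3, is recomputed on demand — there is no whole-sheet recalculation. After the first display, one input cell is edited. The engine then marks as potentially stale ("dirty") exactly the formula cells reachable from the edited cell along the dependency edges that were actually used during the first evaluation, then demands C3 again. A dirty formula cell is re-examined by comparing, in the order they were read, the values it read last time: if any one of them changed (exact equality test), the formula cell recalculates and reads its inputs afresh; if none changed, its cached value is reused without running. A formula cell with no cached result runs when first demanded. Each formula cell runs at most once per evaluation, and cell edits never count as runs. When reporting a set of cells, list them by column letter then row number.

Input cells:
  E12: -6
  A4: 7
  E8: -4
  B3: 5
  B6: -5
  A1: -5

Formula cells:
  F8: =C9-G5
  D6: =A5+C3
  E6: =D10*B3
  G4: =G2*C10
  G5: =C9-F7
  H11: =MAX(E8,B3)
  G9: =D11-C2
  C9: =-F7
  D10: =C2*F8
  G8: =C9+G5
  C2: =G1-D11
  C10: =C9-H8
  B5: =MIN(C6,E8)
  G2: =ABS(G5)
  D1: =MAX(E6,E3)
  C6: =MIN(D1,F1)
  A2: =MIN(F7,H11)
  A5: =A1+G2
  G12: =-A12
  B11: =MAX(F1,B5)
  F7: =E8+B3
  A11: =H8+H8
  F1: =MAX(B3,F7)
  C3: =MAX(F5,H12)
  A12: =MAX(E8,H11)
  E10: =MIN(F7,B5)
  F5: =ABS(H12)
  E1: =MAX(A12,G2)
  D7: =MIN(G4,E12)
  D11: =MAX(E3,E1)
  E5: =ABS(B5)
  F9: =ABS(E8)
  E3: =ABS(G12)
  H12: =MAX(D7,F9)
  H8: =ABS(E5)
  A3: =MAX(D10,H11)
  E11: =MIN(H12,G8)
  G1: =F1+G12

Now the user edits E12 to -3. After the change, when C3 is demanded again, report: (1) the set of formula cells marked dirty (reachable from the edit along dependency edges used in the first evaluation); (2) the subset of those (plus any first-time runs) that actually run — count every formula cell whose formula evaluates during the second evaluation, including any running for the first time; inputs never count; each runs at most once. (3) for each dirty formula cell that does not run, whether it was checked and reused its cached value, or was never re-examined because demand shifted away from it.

First evaluation (everything demanded from the output):
  F7 = -4 + 5 = 1
  C9 = -(1) = -1
  F1 = MAX(5, 1) = 5
  F9 = ABS(-4) = 4
  G5 = -1 - 1 = -2
  F8 = -1 - -2 = 1
  G2 = ABS(-2) = 2
  H11 = MAX(-4, 5) = 5
  A12 = MAX(-4, 5) = 5
  E1 = MAX(5, 2) = 5
  G12 = -(5) = -5
  E3 = ABS(-5) = 5
  D11 = MAX(5, 5) = 5
  G1 = 5 + -5 = 0
  C2 = 0 - 5 = -5
  D10 = -5 * 1 = -5
  E6 = -5 * 5 = -25
  D1 = MAX(-25, 5) = 5
  C6 = MIN(5, 5) = 5
  B5 = MIN(5, -4) = -4
  E5 = ABS(-4) = 4
  H8 = ABS(4) = 4
  C10 = -1 - 4 = -5
  G4 = 2 * -5 = -10
  D7 = MIN(-10, -6) = -10
  H12 = MAX(-10, 4) = 4
  F5 = ABS(4) = 4
  C3 = MAX(4, 4) = 4

Propagation after the edit:
  D7: runs — E12 -6->-3; result -10 (same value as before).
  H12: checked — values it read are unchanged (D7 unchanged, F9 unchanged); reused cached 4 without running.
  F5: checked — values it read are unchanged (H12 unchanged); reused cached 4 without running.
  C3: checked — values it read are unchanged (F5 unchanged, H12 unchanged); reused cached 4 without running.

Key observation: the change is absorbed at D7 — it re-runs but produces the same value, and the output's value is unchanged.

Marked dirty: C3, D7, F5, H12.
Formula cells that run: D7 — 1 in total.
Checked but reused from cache: C3, F5, H12.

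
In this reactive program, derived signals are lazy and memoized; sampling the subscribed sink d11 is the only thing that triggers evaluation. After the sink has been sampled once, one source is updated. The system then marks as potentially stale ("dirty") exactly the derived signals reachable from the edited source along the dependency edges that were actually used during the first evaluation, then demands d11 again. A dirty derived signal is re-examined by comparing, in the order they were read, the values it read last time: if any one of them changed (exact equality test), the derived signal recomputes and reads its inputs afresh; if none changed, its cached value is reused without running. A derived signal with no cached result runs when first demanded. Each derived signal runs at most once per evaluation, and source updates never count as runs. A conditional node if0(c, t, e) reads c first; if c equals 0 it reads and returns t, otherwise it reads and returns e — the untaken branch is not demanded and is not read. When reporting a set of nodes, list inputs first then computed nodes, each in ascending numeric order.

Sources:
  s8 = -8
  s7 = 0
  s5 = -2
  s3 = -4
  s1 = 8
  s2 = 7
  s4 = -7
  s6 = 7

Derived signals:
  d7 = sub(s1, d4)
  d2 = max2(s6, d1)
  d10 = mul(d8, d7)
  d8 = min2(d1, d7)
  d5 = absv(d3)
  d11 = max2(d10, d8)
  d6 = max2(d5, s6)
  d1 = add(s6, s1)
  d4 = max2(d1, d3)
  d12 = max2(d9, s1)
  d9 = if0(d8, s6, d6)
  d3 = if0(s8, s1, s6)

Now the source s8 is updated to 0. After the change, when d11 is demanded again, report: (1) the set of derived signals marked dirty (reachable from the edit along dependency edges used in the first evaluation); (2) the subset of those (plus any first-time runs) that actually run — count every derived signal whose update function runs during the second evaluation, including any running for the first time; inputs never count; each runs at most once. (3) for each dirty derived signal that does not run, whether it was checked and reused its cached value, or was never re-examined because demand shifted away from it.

The edit dirties: d3, d4, d7, d8, d10, d11.
2 derived signals run: d3, d4.
Cache hits after checking: d7, d8, d10, d11.
Note the absorption at d4: it re-runs yet its value is the same, leaving the output's value untouched.

First demand of the output computes:
  d1 = add(7, 8) = 15
  d3 = if0(s8=-8 -> else branch s6) = 7
  d4 = max2(15, 7) = 15
  d7 = sub(8, 15) = -7
  d8 = min2(15, -7) = -7
  d10 = mul(-7, -7) = 49
  d11 = max2(49, -7) = 49

After the edit, cleaning proceeds:
  d3: a read changed (s8 -8->0) — executes, giving 8.
  d4: a read changed (d3 7->8) — executes, giving 15 — identical to its old value.
  d7: dirty, but its reads are unchanged (s1 unchanged, d4 unchanged); cached -7 stands.
  d8: dirty, but its reads are unchanged (d1 unchanged, d7 unchanged); cached -7 stands.
  d10: dirty, but its reads are unchanged (d8 unchanged, d7 unchanged); cached 49 stands.
  d11: dirty, but its reads are unchanged (d10 unchanged, d8 unchanged); cached 49 stands.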